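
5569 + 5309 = 10878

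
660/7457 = 660/7457  =  0.09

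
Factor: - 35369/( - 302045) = 5^ ( - 1)*113^1*193^( -1) = 113/965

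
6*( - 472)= - 2832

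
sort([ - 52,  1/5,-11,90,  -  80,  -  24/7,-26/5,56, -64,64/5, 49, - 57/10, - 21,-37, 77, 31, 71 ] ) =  [ - 80,- 64, - 52,  -  37, - 21, - 11,- 57/10, - 26/5, - 24/7, 1/5, 64/5,31, 49, 56,71,77,90]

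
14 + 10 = 24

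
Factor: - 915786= - 2^1 *3^4*5653^1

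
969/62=969/62 = 15.63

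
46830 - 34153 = 12677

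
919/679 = 919/679=   1.35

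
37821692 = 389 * 97228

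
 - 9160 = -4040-5120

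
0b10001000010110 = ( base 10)8726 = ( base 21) jgb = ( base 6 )104222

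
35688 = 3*11896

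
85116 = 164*519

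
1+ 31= 32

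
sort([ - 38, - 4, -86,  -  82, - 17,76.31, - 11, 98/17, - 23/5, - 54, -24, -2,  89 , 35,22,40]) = [ - 86, - 82,-54, - 38, -24, - 17 ,  -  11, - 23/5, - 4,  -  2, 98/17 , 22,35, 40,76.31, 89] 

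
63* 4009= 252567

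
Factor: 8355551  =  17^1*491503^1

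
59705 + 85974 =145679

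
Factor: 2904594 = 2^1*3^1*7^1*11^1*6287^1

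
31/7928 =31/7928= 0.00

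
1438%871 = 567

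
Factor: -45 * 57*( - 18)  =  46170 = 2^1*3^5*5^1*19^1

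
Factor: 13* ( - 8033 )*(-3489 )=3^1*13^1*29^1*277^1*1163^1 = 364352781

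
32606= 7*4658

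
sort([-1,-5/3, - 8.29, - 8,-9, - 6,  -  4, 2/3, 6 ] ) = [  -  9, -8.29, - 8, - 6, - 4, - 5/3, - 1,2/3, 6]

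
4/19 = 4/19=0.21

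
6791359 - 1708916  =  5082443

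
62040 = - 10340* (-6 )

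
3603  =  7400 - 3797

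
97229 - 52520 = 44709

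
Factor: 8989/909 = 3^( - 2)*89^1 = 89/9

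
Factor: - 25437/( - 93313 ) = 3^1*11^ ( - 1)*17^(-1 ) * 61^1*139^1*499^ ( - 1 )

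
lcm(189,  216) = 1512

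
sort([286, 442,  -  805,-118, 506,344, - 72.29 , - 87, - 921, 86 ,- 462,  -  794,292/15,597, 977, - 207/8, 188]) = [-921, - 805, - 794, - 462,-118,-87, - 72.29,-207/8,292/15,  86, 188, 286,344, 442 , 506,597, 977]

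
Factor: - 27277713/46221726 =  - 9092571/15407242 = - 2^( - 1)* 3^1*3030857^1 * 7703621^( - 1)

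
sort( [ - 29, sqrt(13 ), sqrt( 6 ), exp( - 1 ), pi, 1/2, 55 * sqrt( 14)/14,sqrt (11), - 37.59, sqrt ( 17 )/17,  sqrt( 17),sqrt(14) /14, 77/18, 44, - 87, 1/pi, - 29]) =[ - 87, - 37.59, - 29 , - 29,sqrt(17 )/17, sqrt(14 )/14, 1/pi, exp( - 1 ), 1/2,sqrt (6), pi, sqrt( 11),sqrt (13),sqrt( 17 ),77/18,55 * sqrt ( 14)/14, 44]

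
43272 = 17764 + 25508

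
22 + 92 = 114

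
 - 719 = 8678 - 9397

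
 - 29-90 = -119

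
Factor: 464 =2^4*29^1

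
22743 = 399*57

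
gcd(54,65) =1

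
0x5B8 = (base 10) 1464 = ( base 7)4161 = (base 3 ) 2000020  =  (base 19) 411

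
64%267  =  64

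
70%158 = 70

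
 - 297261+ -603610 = -900871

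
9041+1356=10397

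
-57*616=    - 35112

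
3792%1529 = 734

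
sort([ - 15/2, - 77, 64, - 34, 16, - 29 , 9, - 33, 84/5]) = [ - 77 ,- 34, - 33, - 29,- 15/2,9,  16, 84/5,64 ]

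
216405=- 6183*( - 35) 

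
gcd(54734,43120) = 2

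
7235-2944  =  4291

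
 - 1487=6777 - 8264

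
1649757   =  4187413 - 2537656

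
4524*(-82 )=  - 370968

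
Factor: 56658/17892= 2^(-1)*3^( - 1)* 19^1 = 19/6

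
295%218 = 77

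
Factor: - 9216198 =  - 2^1*3^2*512011^1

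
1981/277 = 1981/277 = 7.15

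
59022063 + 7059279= 66081342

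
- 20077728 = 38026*( - 528)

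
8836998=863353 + 7973645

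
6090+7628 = 13718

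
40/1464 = 5/183 = 0.03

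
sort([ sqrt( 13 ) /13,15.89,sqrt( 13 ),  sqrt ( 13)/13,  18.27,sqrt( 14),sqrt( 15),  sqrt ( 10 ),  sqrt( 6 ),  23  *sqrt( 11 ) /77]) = [sqrt(13)/13,  sqrt(13 ) /13, 23*sqrt( 11 ) /77,  sqrt ( 6 ), sqrt(10 ),  sqrt( 13 ),sqrt(14),sqrt ( 15 ), 15.89,18.27] 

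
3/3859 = 3/3859=0.00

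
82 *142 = 11644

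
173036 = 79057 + 93979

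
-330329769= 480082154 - 810411923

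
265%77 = 34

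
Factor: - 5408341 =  - 5408341^1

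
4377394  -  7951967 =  - 3574573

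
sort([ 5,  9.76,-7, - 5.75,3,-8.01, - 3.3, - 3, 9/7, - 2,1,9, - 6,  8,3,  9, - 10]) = [ - 10, - 8.01, - 7, - 6, - 5.75, - 3.3, - 3,  -  2,1 , 9/7,3, 3, 5,8,9, 9,9.76]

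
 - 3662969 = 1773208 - 5436177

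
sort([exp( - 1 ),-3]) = [ - 3, exp(-1)]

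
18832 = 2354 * 8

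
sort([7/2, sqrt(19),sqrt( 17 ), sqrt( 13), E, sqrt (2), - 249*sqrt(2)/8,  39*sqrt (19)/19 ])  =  [ - 249*sqrt ( 2 )/8, sqrt( 2), E, 7/2  ,  sqrt( 13),sqrt ( 17) , sqrt( 19), 39  *sqrt( 19)/19]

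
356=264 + 92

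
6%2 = 0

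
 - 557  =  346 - 903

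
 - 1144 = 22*( -52)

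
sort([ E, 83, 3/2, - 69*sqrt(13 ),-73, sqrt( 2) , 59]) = [ - 69*sqrt( 13 ), - 73, sqrt( 2), 3/2, E, 59, 83]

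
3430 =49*70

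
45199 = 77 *587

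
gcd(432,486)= 54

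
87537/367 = 238 + 191/367 = 238.52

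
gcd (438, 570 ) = 6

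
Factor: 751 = 751^1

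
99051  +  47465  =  146516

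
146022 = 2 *73011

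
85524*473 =40452852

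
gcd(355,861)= 1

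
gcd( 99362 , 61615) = 1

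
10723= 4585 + 6138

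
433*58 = 25114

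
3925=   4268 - 343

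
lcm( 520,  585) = 4680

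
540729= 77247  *7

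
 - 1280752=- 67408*19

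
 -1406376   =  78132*( - 18 )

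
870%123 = 9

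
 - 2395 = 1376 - 3771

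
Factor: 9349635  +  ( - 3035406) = 6314229 = 3^2 * 701581^1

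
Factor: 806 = 2^1*13^1*31^1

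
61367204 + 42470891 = 103838095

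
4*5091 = 20364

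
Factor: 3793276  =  2^2 * 47^1*20177^1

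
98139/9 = 10904+1/3 = 10904.33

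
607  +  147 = 754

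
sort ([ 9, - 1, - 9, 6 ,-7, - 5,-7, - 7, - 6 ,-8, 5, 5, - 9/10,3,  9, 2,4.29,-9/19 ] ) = [ - 9, - 8, - 7, - 7,  -  7,- 6, - 5,-1, - 9/10 , - 9/19,2,3, 4.29 , 5,  5, 6, 9, 9 ]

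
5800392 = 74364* 78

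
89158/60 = 1485+29/30 = 1485.97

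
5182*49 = 253918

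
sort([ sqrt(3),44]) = [ sqrt (3),44] 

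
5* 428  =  2140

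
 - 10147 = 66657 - 76804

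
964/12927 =964/12927 =0.07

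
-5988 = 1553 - 7541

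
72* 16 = 1152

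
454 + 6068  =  6522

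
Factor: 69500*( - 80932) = -5624774000 = - 2^4*5^3*139^1*20233^1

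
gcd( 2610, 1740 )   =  870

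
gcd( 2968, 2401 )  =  7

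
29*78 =2262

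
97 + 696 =793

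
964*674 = 649736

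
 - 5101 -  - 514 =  - 4587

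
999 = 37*27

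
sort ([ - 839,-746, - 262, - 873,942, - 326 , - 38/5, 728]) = [ - 873, - 839, - 746, -326, - 262 , - 38/5,728,942 ] 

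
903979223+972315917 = 1876295140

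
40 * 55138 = 2205520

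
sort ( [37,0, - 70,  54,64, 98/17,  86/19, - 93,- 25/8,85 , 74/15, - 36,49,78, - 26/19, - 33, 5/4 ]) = [- 93,- 70, -36, - 33, - 25/8 , - 26/19, 0 , 5/4,  86/19 , 74/15, 98/17,  37,49, 54, 64,  78, 85]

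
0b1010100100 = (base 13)400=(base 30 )MG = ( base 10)676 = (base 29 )N9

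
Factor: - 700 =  - 2^2*5^2*7^1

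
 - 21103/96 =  - 21103/96 = -  219.82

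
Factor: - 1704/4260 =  - 2/5 = - 2^1*5^(  -  1)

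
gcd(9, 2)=1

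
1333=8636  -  7303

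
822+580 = 1402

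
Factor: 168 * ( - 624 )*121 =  - 2^7*3^2*7^1* 11^2*13^1 = - 12684672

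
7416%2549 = 2318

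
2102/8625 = 2102/8625 = 0.24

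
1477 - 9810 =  - 8333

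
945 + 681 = 1626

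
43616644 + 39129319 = 82745963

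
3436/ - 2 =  - 1718+0/1 = - 1718.00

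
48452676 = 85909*564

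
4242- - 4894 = 9136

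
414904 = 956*434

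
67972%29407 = 9158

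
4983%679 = 230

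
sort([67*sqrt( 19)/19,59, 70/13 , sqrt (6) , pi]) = [sqrt( 6) , pi, 70/13, 67*sqrt( 19)/19 , 59]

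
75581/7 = 10797 + 2/7 = 10797.29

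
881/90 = 9 + 71/90 = 9.79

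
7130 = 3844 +3286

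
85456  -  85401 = 55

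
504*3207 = 1616328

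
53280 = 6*8880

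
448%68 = 40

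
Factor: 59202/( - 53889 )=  - 2^1*3^1*13^1*71^(-1 ) = - 78/71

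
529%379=150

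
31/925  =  31/925 = 0.03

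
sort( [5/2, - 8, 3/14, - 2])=[ - 8,-2,3/14, 5/2] 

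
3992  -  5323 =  - 1331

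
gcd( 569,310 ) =1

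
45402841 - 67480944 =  - 22078103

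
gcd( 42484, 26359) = 43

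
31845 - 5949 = 25896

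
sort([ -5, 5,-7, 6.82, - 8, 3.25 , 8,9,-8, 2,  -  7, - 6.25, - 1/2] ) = [  -  8, - 8, - 7,  -  7,-6.25,  -  5, - 1/2,  2,3.25, 5, 6.82, 8, 9]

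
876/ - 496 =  -219/124 = - 1.77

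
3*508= 1524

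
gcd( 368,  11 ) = 1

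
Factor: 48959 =173^1*283^1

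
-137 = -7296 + 7159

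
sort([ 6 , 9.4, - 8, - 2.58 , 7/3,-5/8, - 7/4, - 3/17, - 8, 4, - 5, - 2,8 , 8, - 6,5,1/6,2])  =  [ - 8, - 8 , - 6, - 5, - 2.58, - 2,-7/4,  -  5/8 , - 3/17 , 1/6 , 2, 7/3, 4,5,6, 8,8,9.4]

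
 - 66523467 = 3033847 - 69557314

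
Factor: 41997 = 3^1*13999^1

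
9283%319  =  32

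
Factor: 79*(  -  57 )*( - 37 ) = 166611 = 3^1*19^1*37^1 * 79^1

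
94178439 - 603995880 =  - 509817441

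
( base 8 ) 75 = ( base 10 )61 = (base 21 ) 2j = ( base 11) 56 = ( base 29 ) 23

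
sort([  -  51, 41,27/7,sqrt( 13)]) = [ - 51, sqrt(13), 27/7, 41 ]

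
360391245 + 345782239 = 706173484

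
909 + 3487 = 4396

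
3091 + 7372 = 10463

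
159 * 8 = 1272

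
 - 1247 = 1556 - 2803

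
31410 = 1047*30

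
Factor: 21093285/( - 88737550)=-4218657/17747510  =  -2^(-1)*3^1*5^( - 1)*11^(-1)*271^1*5189^1*161341^( - 1)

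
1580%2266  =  1580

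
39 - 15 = 24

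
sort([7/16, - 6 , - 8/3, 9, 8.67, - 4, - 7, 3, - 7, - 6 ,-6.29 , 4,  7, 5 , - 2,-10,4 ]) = [ - 10, - 7,-7, - 6.29, - 6 ,-6, - 4,- 8/3,  -  2,  7/16, 3, 4 , 4, 5 , 7,8.67, 9]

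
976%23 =10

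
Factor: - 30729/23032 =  - 2^( - 3) * 3^1 * 2879^( - 1) * 10243^1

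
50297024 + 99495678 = 149792702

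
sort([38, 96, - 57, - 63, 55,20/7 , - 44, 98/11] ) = [-63, - 57, - 44,20/7,98/11,38, 55,96 ] 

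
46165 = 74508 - 28343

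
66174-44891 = 21283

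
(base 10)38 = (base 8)46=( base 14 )2a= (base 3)1102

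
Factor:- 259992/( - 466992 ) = 157/282 = 2^( - 1)*3^ ( - 1)*47^ ( - 1) * 157^1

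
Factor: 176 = 2^4* 11^1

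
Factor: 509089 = 7^1*72727^1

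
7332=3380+3952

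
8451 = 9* 939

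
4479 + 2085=6564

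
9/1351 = 9/1351 = 0.01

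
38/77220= 19/38610 = 0.00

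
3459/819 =1153/273 = 4.22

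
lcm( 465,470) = 43710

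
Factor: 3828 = 2^2*3^1*11^1*29^1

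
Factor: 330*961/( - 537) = -2^1 * 5^1*11^1*31^2 * 179^ ( - 1) = - 105710/179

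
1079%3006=1079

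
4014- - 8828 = 12842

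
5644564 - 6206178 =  - 561614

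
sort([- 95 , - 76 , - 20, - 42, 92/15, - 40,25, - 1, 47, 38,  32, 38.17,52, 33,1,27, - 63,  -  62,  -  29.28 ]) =[  -  95,-76 , - 63,-62,  -  42, - 40, -29.28, - 20, - 1, 1,92/15, 25,27, 32 , 33 , 38, 38.17, 47, 52]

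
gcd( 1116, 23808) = 372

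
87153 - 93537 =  - 6384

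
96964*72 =6981408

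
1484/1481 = 1484/1481 = 1.00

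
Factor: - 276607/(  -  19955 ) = 5^( - 1 )*13^( - 1 )*17^1*53^1 = 901/65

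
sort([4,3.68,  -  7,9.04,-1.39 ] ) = [  -  7,- 1.39, 3.68,4, 9.04] 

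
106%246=106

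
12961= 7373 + 5588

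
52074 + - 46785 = 5289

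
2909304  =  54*53876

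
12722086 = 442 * 28783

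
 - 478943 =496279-975222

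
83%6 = 5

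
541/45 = 12+1/45 = 12.02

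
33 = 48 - 15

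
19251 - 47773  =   - 28522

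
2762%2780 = 2762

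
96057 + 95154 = 191211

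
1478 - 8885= - 7407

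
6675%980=795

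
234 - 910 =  - 676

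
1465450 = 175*8374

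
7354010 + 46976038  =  54330048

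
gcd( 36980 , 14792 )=7396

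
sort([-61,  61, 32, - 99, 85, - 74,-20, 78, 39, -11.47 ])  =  [ - 99, - 74, - 61, - 20, - 11.47,32 , 39, 61, 78, 85 ] 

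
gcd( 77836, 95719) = 1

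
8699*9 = 78291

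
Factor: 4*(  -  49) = - 2^2*7^2  =  -  196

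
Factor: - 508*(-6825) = 3467100 = 2^2*3^1*5^2*7^1*13^1*127^1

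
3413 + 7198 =10611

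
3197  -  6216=  -  3019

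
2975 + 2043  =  5018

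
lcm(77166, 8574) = 77166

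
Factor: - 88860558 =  - 2^1 * 3^1*14810093^1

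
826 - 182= 644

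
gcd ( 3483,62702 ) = 1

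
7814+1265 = 9079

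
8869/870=8869/870 = 10.19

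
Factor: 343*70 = 2^1*5^1*7^4 = 24010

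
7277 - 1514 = 5763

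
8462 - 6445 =2017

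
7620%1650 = 1020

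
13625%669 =245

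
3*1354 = 4062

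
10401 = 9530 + 871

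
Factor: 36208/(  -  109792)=-31/94 = - 2^(-1) * 31^1*47^(-1 ) 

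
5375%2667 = 41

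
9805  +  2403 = 12208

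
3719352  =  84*44278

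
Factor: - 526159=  - 526159^1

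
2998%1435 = 128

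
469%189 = 91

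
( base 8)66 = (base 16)36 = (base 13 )42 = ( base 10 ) 54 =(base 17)33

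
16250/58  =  8125/29 = 280.17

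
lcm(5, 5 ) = 5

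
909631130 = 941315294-31684164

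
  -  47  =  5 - 52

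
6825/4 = 1706+1/4   =  1706.25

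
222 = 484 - 262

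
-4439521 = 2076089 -6515610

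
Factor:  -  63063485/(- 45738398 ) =2^(  -  1 )*5^1*17^( - 1)*23^( - 2) * 859^1*2543^( - 1)*14683^1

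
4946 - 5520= - 574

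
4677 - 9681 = -5004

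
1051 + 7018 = 8069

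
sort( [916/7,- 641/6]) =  [-641/6,  916/7]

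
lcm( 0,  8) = 0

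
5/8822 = 5/8822=0.00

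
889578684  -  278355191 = 611223493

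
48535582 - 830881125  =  -782345543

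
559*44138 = 24673142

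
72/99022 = 36/49511 = 0.00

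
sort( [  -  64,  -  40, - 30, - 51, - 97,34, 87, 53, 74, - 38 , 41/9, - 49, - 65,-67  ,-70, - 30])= [ - 97, - 70,-67,-65, - 64, - 51, - 49, - 40,  -  38,  -  30, - 30, 41/9,34,53,74,87 ] 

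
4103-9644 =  - 5541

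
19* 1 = 19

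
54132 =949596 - 895464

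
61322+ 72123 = 133445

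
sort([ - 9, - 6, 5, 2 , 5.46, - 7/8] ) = [ - 9, - 6,-7/8,2, 5, 5.46 ] 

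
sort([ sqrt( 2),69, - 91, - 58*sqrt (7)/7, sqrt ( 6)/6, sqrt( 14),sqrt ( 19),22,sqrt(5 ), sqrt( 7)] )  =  [ - 91, - 58*sqrt( 7 )/7,sqrt( 6 )/6,sqrt(2 ), sqrt( 5 ) , sqrt (7 ),sqrt(14),sqrt( 19), 22,  69 ]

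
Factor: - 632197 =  - 47^1*13451^1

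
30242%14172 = 1898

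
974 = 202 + 772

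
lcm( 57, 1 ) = 57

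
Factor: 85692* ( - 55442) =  - 2^3*3^1 * 19^1*37^1 * 193^1*1459^1 = -4750935864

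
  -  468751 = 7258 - 476009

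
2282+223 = 2505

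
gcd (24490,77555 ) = 5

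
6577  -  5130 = 1447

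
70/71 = 70/71= 0.99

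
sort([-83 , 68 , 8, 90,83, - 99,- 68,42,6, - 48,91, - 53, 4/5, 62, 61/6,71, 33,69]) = [ - 99, - 83,-68, - 53,- 48,4/5, 6, 8, 61/6, 33, 42, 62, 68, 69, 71, 83,90,91]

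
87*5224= 454488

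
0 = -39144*0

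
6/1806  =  1/301= 0.00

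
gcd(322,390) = 2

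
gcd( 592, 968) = 8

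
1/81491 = 1/81491 = 0.00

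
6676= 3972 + 2704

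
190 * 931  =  176890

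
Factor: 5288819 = 17^1*59^1*5273^1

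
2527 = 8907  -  6380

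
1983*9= 17847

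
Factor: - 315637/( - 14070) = 2^( - 1)*3^(  -  1 ) * 5^( - 1)*673^1 = 673/30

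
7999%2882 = 2235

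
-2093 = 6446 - 8539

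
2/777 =2/777 = 0.00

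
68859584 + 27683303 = 96542887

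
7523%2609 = 2305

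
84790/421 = 84790/421 = 201.40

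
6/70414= 3/35207=   0.00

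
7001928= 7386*948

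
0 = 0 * 2335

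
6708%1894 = 1026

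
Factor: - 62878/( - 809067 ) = 2^1*3^( - 1)*7^( - 1)*59^( - 1) * 149^1*211^1*653^( -1 ) 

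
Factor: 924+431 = 1355  =  5^1*271^1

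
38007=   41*927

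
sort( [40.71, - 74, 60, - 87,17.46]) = [ - 87, - 74,17.46, 40.71,60 ] 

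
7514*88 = 661232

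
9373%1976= 1469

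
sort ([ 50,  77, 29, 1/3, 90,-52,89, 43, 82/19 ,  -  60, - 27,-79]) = [ - 79, - 60, - 52, - 27,  1/3 , 82/19, 29,43, 50, 77,89, 90] 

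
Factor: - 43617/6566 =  - 2^( - 1)*3^1*7^( - 1)*31^1 = - 93/14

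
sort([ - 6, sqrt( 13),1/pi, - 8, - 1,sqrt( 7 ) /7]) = [ -8, - 6, - 1,  1/pi, sqrt( 7 ) /7,sqrt( 13 )]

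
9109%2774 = 787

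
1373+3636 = 5009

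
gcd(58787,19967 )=1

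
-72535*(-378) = 27418230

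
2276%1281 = 995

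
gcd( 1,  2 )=1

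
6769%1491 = 805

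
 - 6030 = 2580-8610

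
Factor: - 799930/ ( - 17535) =2^1 * 3^ ( - 1)* 7^( - 1 )*479^1= 958/21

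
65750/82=801 + 34/41=801.83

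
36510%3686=3336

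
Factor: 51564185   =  5^1*181^1*227^1*251^1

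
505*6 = 3030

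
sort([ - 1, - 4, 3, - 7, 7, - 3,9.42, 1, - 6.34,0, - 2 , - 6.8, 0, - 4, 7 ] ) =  [ - 7, - 6.8, - 6.34, - 4, - 4,-3, - 2,-1,0,0 , 1,3,7,7, 9.42] 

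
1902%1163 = 739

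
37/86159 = 37/86159 = 0.00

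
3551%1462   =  627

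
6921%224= 201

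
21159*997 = 21095523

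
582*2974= 1730868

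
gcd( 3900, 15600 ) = 3900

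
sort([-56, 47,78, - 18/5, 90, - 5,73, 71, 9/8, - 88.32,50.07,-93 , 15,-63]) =[  -  93, - 88.32, - 63, - 56,  -  5, - 18/5 , 9/8,15,47,50.07,71,73, 78, 90]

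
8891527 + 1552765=10444292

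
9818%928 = 538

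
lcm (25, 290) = 1450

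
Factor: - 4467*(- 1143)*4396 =2^2*3^3* 7^1 *127^1*157^1*1489^1 = 22445013276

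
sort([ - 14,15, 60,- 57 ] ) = [ - 57, - 14,15,60]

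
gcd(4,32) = 4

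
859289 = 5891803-5032514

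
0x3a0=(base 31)TT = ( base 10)928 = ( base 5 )12203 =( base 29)130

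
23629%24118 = 23629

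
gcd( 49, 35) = 7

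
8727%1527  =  1092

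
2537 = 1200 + 1337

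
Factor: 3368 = 2^3*421^1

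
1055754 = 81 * 13034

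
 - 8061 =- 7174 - 887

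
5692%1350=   292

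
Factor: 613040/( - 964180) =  - 2^2 *7^ ( - 1)*71^( - 1)*79^1  =  - 316/497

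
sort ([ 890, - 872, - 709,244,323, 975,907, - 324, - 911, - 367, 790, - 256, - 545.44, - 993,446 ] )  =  [ -993, - 911 ,  -  872, - 709, -545.44,  -  367 , - 324,-256, 244 , 323, 446,790,  890,907,975]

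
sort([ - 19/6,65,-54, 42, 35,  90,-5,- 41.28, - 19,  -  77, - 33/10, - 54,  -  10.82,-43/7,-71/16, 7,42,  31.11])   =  [ - 77, - 54, - 54, - 41.28, - 19,-10.82, - 43/7,-5, - 71/16 , - 33/10 , - 19/6,7 , 31.11 , 35,42,42, 65, 90 ] 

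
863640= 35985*24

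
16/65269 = 16/65269 = 0.00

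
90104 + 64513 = 154617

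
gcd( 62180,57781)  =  1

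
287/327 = 287/327 = 0.88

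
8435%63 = 56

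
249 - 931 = -682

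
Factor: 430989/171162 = 2^(-1 )*3^ ( - 1 )*13^1*37^ ( - 1)*43^1 = 559/222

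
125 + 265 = 390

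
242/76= 121/38 = 3.18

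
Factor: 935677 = 935677^1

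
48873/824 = 48873/824 = 59.31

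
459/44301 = 153/14767=0.01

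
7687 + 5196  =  12883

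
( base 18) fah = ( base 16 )13c1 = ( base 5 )130212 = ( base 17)1088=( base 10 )5057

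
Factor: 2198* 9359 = 20571082  =  2^1*7^3*157^1*191^1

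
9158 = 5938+3220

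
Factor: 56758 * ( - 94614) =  - 5370101412 = - 2^2*3^1* 13^2*37^1 * 59^1 *1213^1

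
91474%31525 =28424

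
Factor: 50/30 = 3^ ( - 1)* 5^1 = 5/3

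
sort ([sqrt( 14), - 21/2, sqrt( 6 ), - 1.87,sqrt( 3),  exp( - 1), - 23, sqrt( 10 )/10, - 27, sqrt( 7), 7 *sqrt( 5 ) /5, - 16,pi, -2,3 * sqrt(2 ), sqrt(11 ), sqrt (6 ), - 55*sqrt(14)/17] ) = [ - 27 , - 23, -16, -55* sqrt( 14) /17,  -  21/2,-2, - 1.87,sqrt (10 )/10 , exp( - 1 ),sqrt( 3),sqrt( 6), sqrt( 6 ),sqrt( 7),7*sqrt ( 5)/5 , pi, sqrt( 11 ),sqrt(14),3*sqrt( 2)] 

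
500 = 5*100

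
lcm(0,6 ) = 0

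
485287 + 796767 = 1282054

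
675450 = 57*11850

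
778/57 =778/57 = 13.65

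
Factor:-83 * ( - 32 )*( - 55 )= - 146080=- 2^5*5^1*11^1 *83^1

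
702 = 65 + 637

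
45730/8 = 5716 + 1/4=   5716.25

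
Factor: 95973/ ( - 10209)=  -  41^ (- 1 ) * 83^ ( -1 )*31991^1 = -  31991/3403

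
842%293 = 256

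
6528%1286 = 98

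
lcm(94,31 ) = 2914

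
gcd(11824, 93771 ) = 1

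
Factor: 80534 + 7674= 2^4*37^1 * 149^1 =88208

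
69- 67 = 2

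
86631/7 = 86631/7 = 12375.86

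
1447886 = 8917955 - 7470069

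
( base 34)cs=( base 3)121011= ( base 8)664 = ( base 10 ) 436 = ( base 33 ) D7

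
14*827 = 11578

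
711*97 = 68967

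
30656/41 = 747 + 29/41  =  747.71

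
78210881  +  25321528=103532409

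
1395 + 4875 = 6270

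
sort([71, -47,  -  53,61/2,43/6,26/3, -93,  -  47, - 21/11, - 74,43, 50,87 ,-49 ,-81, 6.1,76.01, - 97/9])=[ - 93, -81, - 74, - 53,-49,-47, - 47, - 97/9, - 21/11,6.1,43/6,26/3,  61/2 , 43,50,71,76.01,87]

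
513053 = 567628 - 54575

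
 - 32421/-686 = 47 + 179/686 = 47.26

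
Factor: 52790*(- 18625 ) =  - 2^1*5^4*149^1*5279^1=- 983213750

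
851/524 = 851/524 = 1.62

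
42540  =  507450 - 464910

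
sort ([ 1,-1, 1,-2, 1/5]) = [ - 2 , - 1,1/5, 1,1 ]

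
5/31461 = 5/31461 = 0.00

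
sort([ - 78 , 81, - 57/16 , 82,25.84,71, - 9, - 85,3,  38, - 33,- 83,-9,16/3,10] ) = [ - 85, - 83 , - 78, - 33, - 9,  -  9, -57/16,  3, 16/3,10,  25.84, 38,71 , 81,82 ]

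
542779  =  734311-191532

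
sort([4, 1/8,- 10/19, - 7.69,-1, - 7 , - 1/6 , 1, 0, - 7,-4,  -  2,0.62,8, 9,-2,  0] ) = [ - 7.69, - 7,  -  7,  -  4, - 2,-2, - 1, - 10/19,-1/6,0, 0,1/8,0.62,1,4 , 8,9]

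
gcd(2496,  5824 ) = 832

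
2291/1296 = 2291/1296= 1.77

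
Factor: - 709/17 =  - 17^( - 1)*709^1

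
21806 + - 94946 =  - 73140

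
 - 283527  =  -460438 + 176911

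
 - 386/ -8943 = 386/8943 =0.04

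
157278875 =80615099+76663776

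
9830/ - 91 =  - 109  +  89/91 =-  108.02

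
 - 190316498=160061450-350377948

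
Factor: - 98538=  - 2^1*3^1*11^1 * 1493^1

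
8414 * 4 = 33656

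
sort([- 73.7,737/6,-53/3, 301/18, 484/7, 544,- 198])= [-198,-73.7, - 53/3, 301/18,484/7, 737/6,544 ] 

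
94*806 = 75764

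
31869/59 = 540 + 9/59=540.15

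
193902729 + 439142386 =633045115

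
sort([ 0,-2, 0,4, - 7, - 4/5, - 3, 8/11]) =[ - 7, - 3, - 2 , -4/5, 0, 0 , 8/11, 4 ]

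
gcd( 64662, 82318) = 2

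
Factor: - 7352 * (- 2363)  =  17372776 = 2^3*17^1 * 139^1*919^1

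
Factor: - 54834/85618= - 57/89 = - 3^1  *  19^1 * 89^( -1)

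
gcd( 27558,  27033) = 3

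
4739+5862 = 10601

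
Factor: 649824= 2^5*3^1*7^1*967^1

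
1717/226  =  1717/226 =7.60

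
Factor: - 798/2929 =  - 2^1*3^1*7^1 *19^1 *29^( - 1)*101^( - 1) 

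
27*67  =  1809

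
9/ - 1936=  - 9/1936 = - 0.00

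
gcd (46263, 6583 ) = 1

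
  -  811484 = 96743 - 908227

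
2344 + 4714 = 7058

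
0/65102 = 0 =0.00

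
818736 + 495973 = 1314709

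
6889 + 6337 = 13226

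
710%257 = 196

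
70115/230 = 304 + 39/46 = 304.85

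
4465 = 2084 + 2381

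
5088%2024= 1040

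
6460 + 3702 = 10162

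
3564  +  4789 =8353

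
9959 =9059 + 900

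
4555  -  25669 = - 21114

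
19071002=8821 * 2162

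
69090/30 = 2303 = 2303.00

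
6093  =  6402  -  309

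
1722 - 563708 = -561986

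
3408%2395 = 1013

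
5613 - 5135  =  478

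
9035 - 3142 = 5893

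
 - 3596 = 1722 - 5318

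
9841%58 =39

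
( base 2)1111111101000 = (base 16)1fe8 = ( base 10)8168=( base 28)ABK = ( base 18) 173E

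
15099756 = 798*18922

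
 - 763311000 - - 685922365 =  - 77388635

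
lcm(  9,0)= 0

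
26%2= 0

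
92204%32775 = 26654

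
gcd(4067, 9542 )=1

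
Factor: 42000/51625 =48/59  =  2^4*3^1*59^(  -  1)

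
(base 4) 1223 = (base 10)107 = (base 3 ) 10222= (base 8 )153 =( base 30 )3h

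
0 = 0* 5348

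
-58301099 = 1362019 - 59663118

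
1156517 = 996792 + 159725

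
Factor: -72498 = -2^1 * 3^1 * 43^1*281^1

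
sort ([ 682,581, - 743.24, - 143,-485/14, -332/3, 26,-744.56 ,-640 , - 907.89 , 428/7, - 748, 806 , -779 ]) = [- 907.89,-779,-748 ,- 744.56, -743.24, - 640, - 143, - 332/3, - 485/14 , 26 , 428/7,581,682,806] 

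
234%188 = 46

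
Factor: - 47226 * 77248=  -  3648114048 = -2^7*3^1*17^2*71^1 * 463^1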